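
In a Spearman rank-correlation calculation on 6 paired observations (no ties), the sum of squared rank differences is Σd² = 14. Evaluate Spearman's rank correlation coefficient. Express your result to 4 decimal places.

ρ = 1 − 6Σd² / [n(n²−1)] = 1 − 6×14 / (6×35)
  = 1 − 84/210 = 1 − 0.40000 ≈ 0.6000

0.6000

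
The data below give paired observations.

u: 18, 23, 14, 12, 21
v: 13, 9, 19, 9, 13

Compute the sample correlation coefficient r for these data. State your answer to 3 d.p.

-0.275

n = 5, Σu = 88, Σv = 63, Σu² = 1634, Σv² = 861, Σuv = 1088
nΣuv − ΣuΣv = 5440 − 5544 = -104
nΣu² − (Σu)² = 8170 − 7744 = 426; nΣv² − (Σv)² = 4305 − 3969 = 336
r = -104 / √(426 × 336) = -104 / 378.3332 ≈ -0.275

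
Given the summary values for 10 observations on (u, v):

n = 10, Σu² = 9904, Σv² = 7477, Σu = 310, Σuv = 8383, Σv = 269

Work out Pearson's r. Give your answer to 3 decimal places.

0.165

r = (nΣuv − ΣuΣv) / √[(nΣu² − (Σu)²)(nΣv² − (Σv)²)]
Numerator: 10×8383 − 310×269 = 440
Denominator: √[(99040 − 96100)(74770 − 72361)] = √[2940 × 2409] = 2661.2892
r = 440 / 2661.2892 ≈ 0.165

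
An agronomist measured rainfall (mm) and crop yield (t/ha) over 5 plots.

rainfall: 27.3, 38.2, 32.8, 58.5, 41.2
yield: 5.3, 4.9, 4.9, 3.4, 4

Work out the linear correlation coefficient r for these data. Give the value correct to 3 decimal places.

n = 5, Σx = 198, Σy = 22.5, Σx² = 8400.06, Σy² = 103.67, Σxy = 856.29
nΣxy − ΣxΣy = 4281.45 − 4455 = -173.55
nΣx² − (Σx)² = 42000.3 − 39204 = 2796.3; nΣy² − (Σy)² = 518.35 − 506.25 = 12.1
r = -173.55 / √(2796.3 × 12.1) = -173.55 / 183.9436 ≈ -0.943

-0.943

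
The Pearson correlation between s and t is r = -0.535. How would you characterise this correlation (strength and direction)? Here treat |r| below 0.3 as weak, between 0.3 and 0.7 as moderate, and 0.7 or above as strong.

r = -0.535 < 0 so the relationship is negative.
|r| = 0.535, which falls in the moderate range.

moderate negative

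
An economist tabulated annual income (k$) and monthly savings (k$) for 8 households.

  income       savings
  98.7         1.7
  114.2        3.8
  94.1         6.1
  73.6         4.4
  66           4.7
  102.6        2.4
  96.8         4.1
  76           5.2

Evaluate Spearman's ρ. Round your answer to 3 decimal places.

Rank income: 6, 8, 4, 2, 1, 7, 5, 3
Rank savings: 1, 3, 8, 5, 6, 2, 4, 7
d = rank(income) − rank(savings): 5, 5, -4, -3, -5, 5, 1, -4; Σd² = 142
ρ = 1 − 6Σd² / [n(n²−1)] = 1 − 6×142 / (8×63) = 1 − 852/504 ≈ -0.690

-0.690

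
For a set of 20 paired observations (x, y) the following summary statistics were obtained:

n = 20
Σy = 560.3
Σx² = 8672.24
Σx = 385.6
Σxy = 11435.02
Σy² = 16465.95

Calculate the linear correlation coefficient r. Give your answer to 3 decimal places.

0.648

r = (nΣxy − ΣxΣy) / √[(nΣx² − (Σx)²)(nΣy² − (Σy)²)]
Numerator: 20×11435.02 − 385.6×560.3 = 12648.72
Denominator: √[(173444.8 − 148687.36)(329319 − 313936.09)] = √[24757.44 × 15382.91] = 19515.1600
r = 12648.72 / 19515.1600 ≈ 0.648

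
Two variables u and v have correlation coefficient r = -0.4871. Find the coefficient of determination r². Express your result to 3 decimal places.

0.237

r² = (-0.4871)² = 0.237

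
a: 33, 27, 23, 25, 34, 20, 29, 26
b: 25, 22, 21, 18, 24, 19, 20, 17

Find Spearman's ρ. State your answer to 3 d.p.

0.643

Rank a: 7, 5, 2, 3, 8, 1, 6, 4
Rank b: 8, 6, 5, 2, 7, 3, 4, 1
d = rank(a) − rank(b): -1, -1, -3, 1, 1, -2, 2, 3; Σd² = 30
ρ = 1 − 6Σd² / [n(n²−1)] = 1 − 6×30 / (8×63) = 1 − 180/504 ≈ 0.643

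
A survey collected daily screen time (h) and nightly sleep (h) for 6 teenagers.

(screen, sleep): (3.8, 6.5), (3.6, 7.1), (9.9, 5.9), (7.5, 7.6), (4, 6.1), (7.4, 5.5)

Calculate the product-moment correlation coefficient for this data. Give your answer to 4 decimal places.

n = 6, Σx = 36.2, Σy = 38.7, Σx² = 252.42, Σy² = 252.69, Σxy = 230.77
nΣxy − ΣxΣy = 1384.62 − 1400.94 = -16.32
nΣx² − (Σx)² = 1514.52 − 1310.44 = 204.08; nΣy² − (Σy)² = 1516.14 − 1497.69 = 18.45
r = -16.32 / √(204.08 × 18.45) = -16.32 / 61.3618 ≈ -0.2660

-0.2660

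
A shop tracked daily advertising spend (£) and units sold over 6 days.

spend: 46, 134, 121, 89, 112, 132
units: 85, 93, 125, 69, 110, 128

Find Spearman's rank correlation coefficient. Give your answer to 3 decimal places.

0.600

Rank spend: 1, 6, 4, 2, 3, 5
Rank units: 2, 3, 5, 1, 4, 6
d = rank(spend) − rank(units): -1, 3, -1, 1, -1, -1; Σd² = 14
ρ = 1 − 6Σd² / [n(n²−1)] = 1 − 6×14 / (6×35) = 1 − 84/210 ≈ 0.600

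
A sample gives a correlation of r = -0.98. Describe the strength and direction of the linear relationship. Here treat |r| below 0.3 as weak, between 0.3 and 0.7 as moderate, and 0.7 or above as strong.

strong negative

r = -0.98 < 0 so the relationship is negative.
|r| = 0.98, which falls in the strong range.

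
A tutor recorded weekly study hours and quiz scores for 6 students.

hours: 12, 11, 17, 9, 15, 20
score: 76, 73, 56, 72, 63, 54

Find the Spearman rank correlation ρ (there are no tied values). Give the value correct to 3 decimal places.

Rank hours: 3, 2, 5, 1, 4, 6
Rank score: 6, 5, 2, 4, 3, 1
d = rank(hours) − rank(score): -3, -3, 3, -3, 1, 5; Σd² = 62
ρ = 1 − 6Σd² / [n(n²−1)] = 1 − 6×62 / (6×35) = 1 − 372/210 ≈ -0.771

-0.771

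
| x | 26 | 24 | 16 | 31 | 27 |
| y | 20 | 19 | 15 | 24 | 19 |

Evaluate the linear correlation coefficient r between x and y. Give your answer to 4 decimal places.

n = 5, Σx = 124, Σy = 97, Σx² = 3198, Σy² = 1923, Σxy = 2473
nΣxy − ΣxΣy = 12365 − 12028 = 337
nΣx² − (Σx)² = 15990 − 15376 = 614; nΣy² − (Σy)² = 9615 − 9409 = 206
r = 337 / √(614 × 206) = 337 / 355.6459 ≈ 0.9476

0.9476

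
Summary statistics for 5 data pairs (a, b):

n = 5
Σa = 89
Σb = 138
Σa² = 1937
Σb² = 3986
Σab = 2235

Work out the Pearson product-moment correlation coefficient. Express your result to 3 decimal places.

-0.885

r = (nΣab − ΣaΣb) / √[(nΣa² − (Σa)²)(nΣb² − (Σb)²)]
Numerator: 5×2235 − 89×138 = -1107
Denominator: √[(9685 − 7921)(19930 − 19044)] = √[1764 × 886] = 1250.1616
r = -1107 / 1250.1616 ≈ -0.885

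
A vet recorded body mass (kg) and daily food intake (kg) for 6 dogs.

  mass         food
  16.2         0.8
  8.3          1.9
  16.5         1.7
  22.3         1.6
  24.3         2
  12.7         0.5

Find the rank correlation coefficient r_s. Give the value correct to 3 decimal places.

Rank mass: 3, 1, 4, 5, 6, 2
Rank food: 2, 5, 4, 3, 6, 1
d = rank(mass) − rank(food): 1, -4, 0, 2, 0, 1; Σd² = 22
ρ = 1 − 6Σd² / [n(n²−1)] = 1 − 6×22 / (6×35) = 1 − 132/210 ≈ 0.371

0.371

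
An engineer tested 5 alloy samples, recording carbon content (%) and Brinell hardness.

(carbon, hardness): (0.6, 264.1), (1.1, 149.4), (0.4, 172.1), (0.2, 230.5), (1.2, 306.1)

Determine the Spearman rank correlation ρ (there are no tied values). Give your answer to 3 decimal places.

0.300

Rank carbon: 3, 4, 2, 1, 5
Rank hardness: 4, 1, 2, 3, 5
d = rank(carbon) − rank(hardness): -1, 3, 0, -2, 0; Σd² = 14
ρ = 1 − 6Σd² / [n(n²−1)] = 1 − 6×14 / (5×24) = 1 − 84/120 ≈ 0.300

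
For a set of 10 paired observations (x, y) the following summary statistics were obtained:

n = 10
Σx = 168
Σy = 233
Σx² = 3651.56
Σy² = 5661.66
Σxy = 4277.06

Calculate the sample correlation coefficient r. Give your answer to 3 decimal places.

r = (nΣxy − ΣxΣy) / √[(nΣx² − (Σx)²)(nΣy² − (Σy)²)]
Numerator: 10×4277.06 − 168×233 = 3626.6
Denominator: √[(36515.6 − 28224)(56616.6 − 54289)] = √[8291.6 × 2327.6] = 4393.1228
r = 3626.6 / 4393.1228 ≈ 0.826

0.826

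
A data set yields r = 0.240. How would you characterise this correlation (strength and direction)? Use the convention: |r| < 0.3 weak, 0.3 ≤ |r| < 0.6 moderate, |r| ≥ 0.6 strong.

r = 0.240 > 0 so the relationship is positive.
|r| = 0.240, which falls in the weak range.

weak positive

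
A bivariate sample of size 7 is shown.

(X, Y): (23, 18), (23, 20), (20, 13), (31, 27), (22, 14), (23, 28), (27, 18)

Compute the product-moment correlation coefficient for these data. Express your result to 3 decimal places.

0.600

n = 7, ΣX = 169, ΣY = 138, ΣX² = 4161, ΣY² = 2926, ΣXY = 3409
nΣXY − ΣXΣY = 23863 − 23322 = 541
nΣX² − (ΣX)² = 29127 − 28561 = 566; nΣY² − (ΣY)² = 20482 − 19044 = 1438
r = 541 / √(566 × 1438) = 541 / 902.1685 ≈ 0.600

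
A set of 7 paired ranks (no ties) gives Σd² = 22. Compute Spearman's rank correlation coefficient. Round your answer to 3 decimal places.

ρ = 1 − 6Σd² / [n(n²−1)] = 1 − 6×22 / (7×48)
  = 1 − 132/336 = 1 − 0.3929 ≈ 0.607

0.607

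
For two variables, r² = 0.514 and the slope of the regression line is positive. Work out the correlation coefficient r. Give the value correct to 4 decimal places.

|r| = √0.514 = 0.7169
The association is positive, so r = 0.7169.

0.7169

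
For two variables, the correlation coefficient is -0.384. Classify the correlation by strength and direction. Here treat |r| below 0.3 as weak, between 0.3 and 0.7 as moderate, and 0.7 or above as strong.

moderate negative

r = -0.384 < 0 so the relationship is negative.
|r| = 0.384, which falls in the moderate range.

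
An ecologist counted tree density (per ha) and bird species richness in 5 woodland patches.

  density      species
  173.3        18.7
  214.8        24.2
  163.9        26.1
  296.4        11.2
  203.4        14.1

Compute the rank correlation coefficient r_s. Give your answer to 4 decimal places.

-0.7000

Rank density: 2, 4, 1, 5, 3
Rank species: 3, 4, 5, 1, 2
d = rank(density) − rank(species): -1, 0, -4, 4, 1; Σd² = 34
ρ = 1 − 6Σd² / [n(n²−1)] = 1 − 6×34 / (5×24) = 1 − 204/120 ≈ -0.7000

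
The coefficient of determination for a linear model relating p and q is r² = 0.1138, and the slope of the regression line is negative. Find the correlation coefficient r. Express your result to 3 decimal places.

-0.337

|r| = √0.1138 = 0.337
The association is negative, so r = −0.337.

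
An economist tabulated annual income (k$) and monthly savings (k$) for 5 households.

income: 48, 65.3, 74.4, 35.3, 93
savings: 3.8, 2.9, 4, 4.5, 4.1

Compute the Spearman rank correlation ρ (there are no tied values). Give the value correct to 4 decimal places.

-0.1000

Rank income: 2, 3, 4, 1, 5
Rank savings: 2, 1, 3, 5, 4
d = rank(income) − rank(savings): 0, 2, 1, -4, 1; Σd² = 22
ρ = 1 − 6Σd² / [n(n²−1)] = 1 − 6×22 / (5×24) = 1 − 132/120 ≈ -0.1000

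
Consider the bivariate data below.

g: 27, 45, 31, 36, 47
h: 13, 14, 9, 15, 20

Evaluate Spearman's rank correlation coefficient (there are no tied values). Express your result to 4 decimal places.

0.8000

Rank g: 1, 4, 2, 3, 5
Rank h: 2, 3, 1, 4, 5
d = rank(g) − rank(h): -1, 1, 1, -1, 0; Σd² = 4
ρ = 1 − 6Σd² / [n(n²−1)] = 1 − 6×4 / (5×24) = 1 − 24/120 ≈ 0.8000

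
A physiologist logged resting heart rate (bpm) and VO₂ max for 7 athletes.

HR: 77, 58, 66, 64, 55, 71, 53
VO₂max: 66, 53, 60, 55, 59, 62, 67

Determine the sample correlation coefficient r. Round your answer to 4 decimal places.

n = 7, Σx = 444, Σy = 422, Σx² = 28620, Σy² = 25604, Σxy = 26834
nΣxy − ΣxΣy = 187838 − 187368 = 470
nΣx² − (Σx)² = 200340 − 197136 = 3204; nΣy² − (Σy)² = 179228 − 178084 = 1144
r = 470 / √(3204 × 1144) = 470 / 1914.5172 ≈ 0.2455

0.2455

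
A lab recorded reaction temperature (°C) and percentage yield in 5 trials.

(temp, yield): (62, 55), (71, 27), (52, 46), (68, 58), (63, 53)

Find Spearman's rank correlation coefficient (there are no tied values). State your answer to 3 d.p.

Rank temp: 2, 5, 1, 4, 3
Rank yield: 4, 1, 2, 5, 3
d = rank(temp) − rank(yield): -2, 4, -1, -1, 0; Σd² = 22
ρ = 1 − 6Σd² / [n(n²−1)] = 1 − 6×22 / (5×24) = 1 − 132/120 ≈ -0.100

-0.100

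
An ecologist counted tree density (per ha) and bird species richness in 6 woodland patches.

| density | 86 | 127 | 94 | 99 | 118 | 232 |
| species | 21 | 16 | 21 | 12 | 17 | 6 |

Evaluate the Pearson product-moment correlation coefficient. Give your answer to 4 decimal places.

n = 6, Σx = 756, Σy = 93, Σx² = 109910, Σy² = 1607, Σxy = 10398
nΣxy − ΣxΣy = 62388 − 70308 = -7920
nΣx² − (Σx)² = 659460 − 571536 = 87924; nΣy² − (Σy)² = 9642 − 8649 = 993
r = -7920 / √(87924 × 993) = -7920 / 9343.9035 ≈ -0.8476

-0.8476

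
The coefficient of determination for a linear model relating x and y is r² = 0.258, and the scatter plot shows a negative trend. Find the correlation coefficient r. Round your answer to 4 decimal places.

-0.5079

|r| = √0.258 = 0.5079
The association is negative, so r = −0.5079.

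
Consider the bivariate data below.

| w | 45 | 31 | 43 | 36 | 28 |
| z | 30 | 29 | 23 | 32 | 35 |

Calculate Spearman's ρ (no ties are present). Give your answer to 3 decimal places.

-0.500

Rank w: 5, 2, 4, 3, 1
Rank z: 3, 2, 1, 4, 5
d = rank(w) − rank(z): 2, 0, 3, -1, -4; Σd² = 30
ρ = 1 − 6Σd² / [n(n²−1)] = 1 − 6×30 / (5×24) = 1 − 180/120 ≈ -0.500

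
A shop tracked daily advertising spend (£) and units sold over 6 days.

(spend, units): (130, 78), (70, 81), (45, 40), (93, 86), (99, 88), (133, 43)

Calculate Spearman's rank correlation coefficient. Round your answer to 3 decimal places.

0.086

Rank spend: 5, 2, 1, 3, 4, 6
Rank units: 3, 4, 1, 5, 6, 2
d = rank(spend) − rank(units): 2, -2, 0, -2, -2, 4; Σd² = 32
ρ = 1 − 6Σd² / [n(n²−1)] = 1 − 6×32 / (6×35) = 1 − 192/210 ≈ 0.086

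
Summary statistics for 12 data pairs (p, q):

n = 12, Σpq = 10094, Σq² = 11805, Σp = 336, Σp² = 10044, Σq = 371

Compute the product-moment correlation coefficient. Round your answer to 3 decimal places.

-0.637

r = (nΣpq − ΣpΣq) / √[(nΣp² − (Σp)²)(nΣq² − (Σq)²)]
Numerator: 12×10094 − 336×371 = -3528
Denominator: √[(120528 − 112896)(141660 − 137641)] = √[7632 × 4019] = 5538.3218
r = -3528 / 5538.3218 ≈ -0.637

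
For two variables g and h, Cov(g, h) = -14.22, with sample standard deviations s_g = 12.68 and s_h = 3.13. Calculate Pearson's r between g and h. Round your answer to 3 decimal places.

r = Cov(g,h) / (s_g · s_h) = -14.22 / (12.68 × 3.13)
  = -14.22 / 39.6884 ≈ -0.358

-0.358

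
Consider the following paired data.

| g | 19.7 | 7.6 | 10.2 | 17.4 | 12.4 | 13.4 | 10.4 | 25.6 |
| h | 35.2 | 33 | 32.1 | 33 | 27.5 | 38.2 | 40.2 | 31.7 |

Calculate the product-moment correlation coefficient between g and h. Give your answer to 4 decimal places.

-0.1417

n = 8, Σg = 116.7, Σh = 270.9, Σg² = 1949.49, Σh² = 9283.87, Σgh = 3928.34
nΣgh − ΣgΣh = 31426.72 − 31614.03 = -187.31
nΣg² − (Σg)² = 15595.92 − 13618.89 = 1977.03; nΣh² − (Σh)² = 74270.96 − 73386.81 = 884.15
r = -187.31 / √(1977.03 × 884.15) = -187.31 / 1322.1161 ≈ -0.1417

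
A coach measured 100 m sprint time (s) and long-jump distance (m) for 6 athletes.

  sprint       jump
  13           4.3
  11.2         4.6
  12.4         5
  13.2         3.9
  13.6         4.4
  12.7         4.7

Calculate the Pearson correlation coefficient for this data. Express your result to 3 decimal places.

-0.478

n = 6, Σx = 76.1, Σy = 26.9, Σx² = 968.69, Σy² = 121.31, Σxy = 340.43
nΣxy − ΣxΣy = 2042.58 − 2047.09 = -4.51
nΣx² − (Σx)² = 5812.14 − 5791.21 = 20.93; nΣy² − (Σy)² = 727.86 − 723.61 = 4.25
r = -4.51 / √(20.93 × 4.25) = -4.51 / 9.4315 ≈ -0.478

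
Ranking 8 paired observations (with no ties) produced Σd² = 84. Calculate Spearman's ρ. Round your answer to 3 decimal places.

0.000

ρ = 1 − 6Σd² / [n(n²−1)] = 1 − 6×84 / (8×63)
  = 1 − 504/504 = 1 − 1.0000 ≈ 0.000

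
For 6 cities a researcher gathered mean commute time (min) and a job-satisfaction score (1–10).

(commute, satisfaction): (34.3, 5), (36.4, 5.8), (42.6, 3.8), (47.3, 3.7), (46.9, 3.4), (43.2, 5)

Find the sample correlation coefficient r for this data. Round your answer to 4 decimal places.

n = 6, Σx = 250.7, Σy = 26.7, Σx² = 10619.35, Σy² = 123.33, Σxy = 1094.97
nΣxy − ΣxΣy = 6569.82 − 6693.69 = -123.87
nΣx² − (Σx)² = 63716.1 − 62850.49 = 865.61; nΣy² − (Σy)² = 739.98 − 712.89 = 27.09
r = -123.87 / √(865.61 × 27.09) = -123.87 / 153.1319 ≈ -0.8089

-0.8089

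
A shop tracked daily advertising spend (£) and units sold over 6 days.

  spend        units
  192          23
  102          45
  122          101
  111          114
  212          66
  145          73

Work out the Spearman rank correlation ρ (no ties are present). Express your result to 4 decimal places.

Rank spend: 5, 1, 3, 2, 6, 4
Rank units: 1, 2, 5, 6, 3, 4
d = rank(spend) − rank(units): 4, -1, -2, -4, 3, 0; Σd² = 46
ρ = 1 − 6Σd² / [n(n²−1)] = 1 − 6×46 / (6×35) = 1 − 276/210 ≈ -0.3143

-0.3143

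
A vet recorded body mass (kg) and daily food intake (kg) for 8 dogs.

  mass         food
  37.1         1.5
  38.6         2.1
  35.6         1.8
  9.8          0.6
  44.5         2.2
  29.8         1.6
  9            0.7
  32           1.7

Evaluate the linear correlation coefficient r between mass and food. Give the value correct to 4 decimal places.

n = 8, Σx = 236.4, Σy = 12.2, Σx² = 8203.06, Σy² = 21.04, Σxy = 412.95
nΣxy − ΣxΣy = 3303.6 − 2884.08 = 419.52
nΣx² − (Σx)² = 65624.48 − 55884.96 = 9739.52; nΣy² − (Σy)² = 168.32 − 148.84 = 19.48
r = 419.52 / √(9739.52 × 19.48) = 419.52 / 435.5753 ≈ 0.9631

0.9631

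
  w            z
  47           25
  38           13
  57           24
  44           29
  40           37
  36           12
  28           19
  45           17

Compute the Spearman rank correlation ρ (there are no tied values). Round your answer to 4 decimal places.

0.4048

Rank w: 7, 3, 8, 5, 4, 2, 1, 6
Rank z: 6, 2, 5, 7, 8, 1, 4, 3
d = rank(w) − rank(z): 1, 1, 3, -2, -4, 1, -3, 3; Σd² = 50
ρ = 1 − 6Σd² / [n(n²−1)] = 1 − 6×50 / (8×63) = 1 − 300/504 ≈ 0.4048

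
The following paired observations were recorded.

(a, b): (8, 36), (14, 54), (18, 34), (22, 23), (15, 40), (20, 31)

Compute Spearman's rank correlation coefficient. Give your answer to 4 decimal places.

-0.8286

Rank a: 1, 2, 4, 6, 3, 5
Rank b: 4, 6, 3, 1, 5, 2
d = rank(a) − rank(b): -3, -4, 1, 5, -2, 3; Σd² = 64
ρ = 1 − 6Σd² / [n(n²−1)] = 1 − 6×64 / (6×35) = 1 − 384/210 ≈ -0.8286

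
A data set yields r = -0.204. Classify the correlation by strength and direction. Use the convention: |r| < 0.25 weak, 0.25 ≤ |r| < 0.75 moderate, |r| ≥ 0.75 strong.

weak negative

r = -0.204 < 0 so the relationship is negative.
|r| = 0.204, which falls in the weak range.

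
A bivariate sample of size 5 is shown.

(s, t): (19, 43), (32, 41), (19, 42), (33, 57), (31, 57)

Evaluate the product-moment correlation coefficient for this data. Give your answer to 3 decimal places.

0.606

n = 5, Σs = 134, Σt = 240, Σs² = 3796, Σt² = 11792, Σst = 6575
nΣst − ΣsΣt = 32875 − 32160 = 715
nΣs² − (Σs)² = 18980 − 17956 = 1024; nΣt² − (Σt)² = 58960 − 57600 = 1360
r = 715 / √(1024 × 1360) = 715 / 1180.1017 ≈ 0.606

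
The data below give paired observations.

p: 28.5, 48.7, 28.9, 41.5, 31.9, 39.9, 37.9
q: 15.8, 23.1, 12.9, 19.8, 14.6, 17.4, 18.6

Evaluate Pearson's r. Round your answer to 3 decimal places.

0.939

n = 7, Σp = 257.3, Σq = 122.2, Σp² = 9787.43, Σq² = 2203.58, Σpq = 4634.72
nΣpq − ΣpΣq = 32443.04 − 31442.06 = 1000.98
nΣp² − (Σp)² = 68512.01 − 66203.29 = 2308.72; nΣq² − (Σq)² = 15425.06 − 14932.84 = 492.22
r = 1000.98 / √(2308.72 × 492.22) = 1000.98 / 1066.0198 ≈ 0.939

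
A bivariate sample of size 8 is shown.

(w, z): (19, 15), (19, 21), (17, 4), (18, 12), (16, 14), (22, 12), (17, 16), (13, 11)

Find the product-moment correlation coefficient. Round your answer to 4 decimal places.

0.2293

n = 8, Σw = 141, Σz = 105, Σw² = 2533, Σz² = 1543, Σwz = 1871
nΣwz − ΣwΣz = 14968 − 14805 = 163
nΣw² − (Σw)² = 20264 − 19881 = 383; nΣz² − (Σz)² = 12344 − 11025 = 1319
r = 163 / √(383 × 1319) = 163 / 710.7580 ≈ 0.2293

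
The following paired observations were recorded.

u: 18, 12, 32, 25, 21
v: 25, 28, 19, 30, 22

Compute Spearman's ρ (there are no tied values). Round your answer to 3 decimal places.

Rank u: 2, 1, 5, 4, 3
Rank v: 3, 4, 1, 5, 2
d = rank(u) − rank(v): -1, -3, 4, -1, 1; Σd² = 28
ρ = 1 − 6Σd² / [n(n²−1)] = 1 − 6×28 / (5×24) = 1 − 168/120 ≈ -0.400

-0.400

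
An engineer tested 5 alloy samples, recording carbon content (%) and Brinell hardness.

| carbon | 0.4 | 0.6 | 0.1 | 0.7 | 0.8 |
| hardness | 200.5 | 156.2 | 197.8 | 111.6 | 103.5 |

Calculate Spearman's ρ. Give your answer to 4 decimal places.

-0.9000

Rank carbon: 2, 3, 1, 4, 5
Rank hardness: 5, 3, 4, 2, 1
d = rank(carbon) − rank(hardness): -3, 0, -3, 2, 4; Σd² = 38
ρ = 1 − 6Σd² / [n(n²−1)] = 1 − 6×38 / (5×24) = 1 − 228/120 ≈ -0.9000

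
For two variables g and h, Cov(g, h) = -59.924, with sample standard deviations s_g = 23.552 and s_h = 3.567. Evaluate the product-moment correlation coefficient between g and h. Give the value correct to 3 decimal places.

-0.713

r = Cov(g,h) / (s_g · s_h) = -59.924 / (23.552 × 3.567)
  = -59.924 / 84.0100 ≈ -0.713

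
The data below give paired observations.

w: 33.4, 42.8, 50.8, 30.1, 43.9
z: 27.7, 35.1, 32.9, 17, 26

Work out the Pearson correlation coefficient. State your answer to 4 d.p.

0.7445

n = 5, Σw = 201, Σz = 138.7, Σw² = 8361.26, Σz² = 4046.71, Σwz = 5751.88
nΣwz − ΣwΣz = 28759.4 − 27878.7 = 880.7
nΣw² − (Σw)² = 41806.3 − 40401 = 1405.3; nΣz² − (Σz)² = 20233.55 − 19237.69 = 995.86
r = 880.7 / √(1405.3 × 995.86) = 880.7 / 1182.9971 ≈ 0.7445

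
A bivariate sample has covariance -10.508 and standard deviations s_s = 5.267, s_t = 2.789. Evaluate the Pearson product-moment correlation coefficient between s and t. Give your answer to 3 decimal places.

-0.715

r = Cov(s,t) / (s_s · s_t) = -10.508 / (5.267 × 2.789)
  = -10.508 / 14.6897 ≈ -0.715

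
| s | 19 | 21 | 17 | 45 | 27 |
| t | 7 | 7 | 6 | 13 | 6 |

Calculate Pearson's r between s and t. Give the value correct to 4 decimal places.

n = 5, Σs = 129, Σt = 39, Σs² = 3845, Σt² = 339, Σst = 1129
nΣst − ΣsΣt = 5645 − 5031 = 614
nΣs² − (Σs)² = 19225 − 16641 = 2584; nΣt² − (Σt)² = 1695 − 1521 = 174
r = 614 / √(2584 × 174) = 614 / 670.5341 ≈ 0.9157

0.9157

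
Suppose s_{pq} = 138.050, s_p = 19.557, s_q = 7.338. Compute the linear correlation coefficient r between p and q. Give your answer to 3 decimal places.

0.962

r = Cov(p,q) / (s_p · s_q) = 138.050 / (19.557 × 7.338)
  = 138.050 / 143.5093 ≈ 0.962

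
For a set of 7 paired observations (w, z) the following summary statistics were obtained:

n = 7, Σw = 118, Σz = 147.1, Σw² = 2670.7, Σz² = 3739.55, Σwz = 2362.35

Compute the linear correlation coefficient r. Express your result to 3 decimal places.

-0.177

r = (nΣwz − ΣwΣz) / √[(nΣw² − (Σw)²)(nΣz² − (Σz)²)]
Numerator: 7×2362.35 − 118×147.1 = -821.35
Denominator: √[(18694.9 − 13924)(26176.85 − 21638.41)] = √[4770.9 × 4538.44] = 4653.2186
r = -821.35 / 4653.2186 ≈ -0.177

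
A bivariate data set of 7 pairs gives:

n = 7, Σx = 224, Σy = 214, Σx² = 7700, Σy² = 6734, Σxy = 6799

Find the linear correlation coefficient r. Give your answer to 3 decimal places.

r = (nΣxy − ΣxΣy) / √[(nΣx² − (Σx)²)(nΣy² − (Σy)²)]
Numerator: 7×6799 − 224×214 = -343
Denominator: √[(53900 − 50176)(47138 − 45796)] = √[3724 × 1342] = 2235.5330
r = -343 / 2235.5330 ≈ -0.153

-0.153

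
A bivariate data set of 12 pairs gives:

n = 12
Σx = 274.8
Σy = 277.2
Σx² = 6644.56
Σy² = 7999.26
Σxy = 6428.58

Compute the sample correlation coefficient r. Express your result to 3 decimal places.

0.108

r = (nΣxy − ΣxΣy) / √[(nΣx² − (Σx)²)(nΣy² − (Σy)²)]
Numerator: 12×6428.58 − 274.8×277.2 = 968.4
Denominator: √[(79734.72 − 75515.04)(95991.12 − 76839.84)] = √[4219.68 × 19151.28] = 8989.5647
r = 968.4 / 8989.5647 ≈ 0.108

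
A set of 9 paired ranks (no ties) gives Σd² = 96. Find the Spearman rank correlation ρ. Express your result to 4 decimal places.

0.2000

ρ = 1 − 6Σd² / [n(n²−1)] = 1 − 6×96 / (9×80)
  = 1 − 576/720 = 1 − 0.80000 ≈ 0.2000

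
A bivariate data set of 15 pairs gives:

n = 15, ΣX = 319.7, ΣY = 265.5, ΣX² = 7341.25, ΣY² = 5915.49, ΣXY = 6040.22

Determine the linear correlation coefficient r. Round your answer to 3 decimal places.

0.476

r = (nΣXY − ΣXΣY) / √[(nΣX² − (ΣX)²)(nΣY² − (ΣY)²)]
Numerator: 15×6040.22 − 319.7×265.5 = 5722.95
Denominator: √[(110118.75 − 102208.09)(88732.35 − 70490.25)] = √[7910.66 × 18242.1] = 12012.7870
r = 5722.95 / 12012.7870 ≈ 0.476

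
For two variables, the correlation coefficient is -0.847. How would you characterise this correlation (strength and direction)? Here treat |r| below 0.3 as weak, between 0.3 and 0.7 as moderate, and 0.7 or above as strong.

strong negative

r = -0.847 < 0 so the relationship is negative.
|r| = 0.847, which falls in the strong range.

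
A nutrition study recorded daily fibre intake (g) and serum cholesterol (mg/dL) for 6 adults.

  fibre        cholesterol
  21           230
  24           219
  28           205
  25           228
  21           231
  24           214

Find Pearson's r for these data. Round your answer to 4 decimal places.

-0.8309

n = 6, Σx = 143, Σy = 1327, Σx² = 3443, Σy² = 294027, Σxy = 31513
nΣxy − ΣxΣy = 189078 − 189761 = -683
nΣx² − (Σx)² = 20658 − 20449 = 209; nΣy² − (Σy)² = 1764162 − 1760929 = 3233
r = -683 / √(209 × 3233) = -683 / 822.0079 ≈ -0.8309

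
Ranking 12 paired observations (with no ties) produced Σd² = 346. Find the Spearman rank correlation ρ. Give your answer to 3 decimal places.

-0.210

ρ = 1 − 6Σd² / [n(n²−1)] = 1 − 6×346 / (12×143)
  = 1 − 2076/1716 = 1 − 1.2098 ≈ -0.210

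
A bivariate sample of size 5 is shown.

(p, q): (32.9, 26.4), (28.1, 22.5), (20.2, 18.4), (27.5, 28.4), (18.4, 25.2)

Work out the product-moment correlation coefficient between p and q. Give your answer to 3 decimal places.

0.472

n = 5, Σp = 127.1, Σq = 120.9, Σp² = 3374.87, Σq² = 2983.37, Σpq = 3117.17
nΣpq − ΣpΣq = 15585.85 − 15366.39 = 219.46
nΣp² − (Σp)² = 16874.35 − 16154.41 = 719.94; nΣq² − (Σq)² = 14916.85 − 14616.81 = 300.04
r = 219.46 / √(719.94 × 300.04) = 219.46 / 464.7696 ≈ 0.472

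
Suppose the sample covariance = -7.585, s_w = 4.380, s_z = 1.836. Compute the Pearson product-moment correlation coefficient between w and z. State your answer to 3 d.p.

r = Cov(w,z) / (s_w · s_z) = -7.585 / (4.380 × 1.836)
  = -7.585 / 8.0417 ≈ -0.943

-0.943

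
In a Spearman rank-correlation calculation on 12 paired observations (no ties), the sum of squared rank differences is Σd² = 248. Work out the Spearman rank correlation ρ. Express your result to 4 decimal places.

0.1329

ρ = 1 − 6Σd² / [n(n²−1)] = 1 − 6×248 / (12×143)
  = 1 − 1488/1716 = 1 − 0.86713 ≈ 0.1329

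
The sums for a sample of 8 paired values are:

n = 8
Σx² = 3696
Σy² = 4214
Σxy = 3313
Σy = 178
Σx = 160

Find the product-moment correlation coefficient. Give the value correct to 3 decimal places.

r = (nΣxy − ΣxΣy) / √[(nΣx² − (Σx)²)(nΣy² − (Σy)²)]
Numerator: 8×3313 − 160×178 = -1976
Denominator: √[(29568 − 25600)(33712 − 31684)] = √[3968 × 2028] = 2836.7418
r = -1976 / 2836.7418 ≈ -0.697

-0.697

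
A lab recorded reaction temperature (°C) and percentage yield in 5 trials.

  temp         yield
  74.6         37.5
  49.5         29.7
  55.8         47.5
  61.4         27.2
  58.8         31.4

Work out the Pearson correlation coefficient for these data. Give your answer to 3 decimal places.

n = 5, Σx = 300.1, Σy = 173.3, Σx² = 18356.45, Σy² = 6270.39, Σxy = 10434.55
nΣxy − ΣxΣy = 52172.75 − 52007.33 = 165.42
nΣx² − (Σx)² = 91782.25 − 90060.01 = 1722.24; nΣy² − (Σy)² = 31351.95 − 30032.89 = 1319.06
r = 165.42 / √(1722.24 × 1319.06) = 165.42 / 1507.2285 ≈ 0.110

0.110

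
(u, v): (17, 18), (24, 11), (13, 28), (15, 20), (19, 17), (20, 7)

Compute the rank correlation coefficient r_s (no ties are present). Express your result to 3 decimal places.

-0.943

Rank u: 3, 6, 1, 2, 4, 5
Rank v: 4, 2, 6, 5, 3, 1
d = rank(u) − rank(v): -1, 4, -5, -3, 1, 4; Σd² = 68
ρ = 1 − 6Σd² / [n(n²−1)] = 1 − 6×68 / (6×35) = 1 − 408/210 ≈ -0.943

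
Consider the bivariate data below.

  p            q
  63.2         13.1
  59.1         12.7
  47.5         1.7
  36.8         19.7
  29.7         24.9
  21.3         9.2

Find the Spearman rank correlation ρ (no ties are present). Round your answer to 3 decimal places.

Rank p: 6, 5, 4, 3, 2, 1
Rank q: 4, 3, 1, 5, 6, 2
d = rank(p) − rank(q): 2, 2, 3, -2, -4, -1; Σd² = 38
ρ = 1 − 6Σd² / [n(n²−1)] = 1 − 6×38 / (6×35) = 1 − 228/210 ≈ -0.086

-0.086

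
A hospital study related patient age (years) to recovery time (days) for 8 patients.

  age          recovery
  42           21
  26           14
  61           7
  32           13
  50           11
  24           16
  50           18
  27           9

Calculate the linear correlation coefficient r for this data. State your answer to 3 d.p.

-0.190

n = 8, Σx = 312, Σy = 109, Σx² = 13490, Σy² = 1637, Σxy = 4166
nΣxy − ΣxΣy = 33328 − 34008 = -680
nΣx² − (Σx)² = 107920 − 97344 = 10576; nΣy² − (Σy)² = 13096 − 11881 = 1215
r = -680 / √(10576 × 1215) = -680 / 3584.6673 ≈ -0.190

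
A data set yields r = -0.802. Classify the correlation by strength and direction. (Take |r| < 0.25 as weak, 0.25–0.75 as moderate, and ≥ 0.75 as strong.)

strong negative

r = -0.802 < 0 so the relationship is negative.
|r| = 0.802, which falls in the strong range.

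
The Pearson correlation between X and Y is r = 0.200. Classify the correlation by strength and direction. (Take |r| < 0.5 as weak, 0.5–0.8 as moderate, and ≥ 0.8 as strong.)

weak positive

r = 0.200 > 0 so the relationship is positive.
|r| = 0.200, which falls in the weak range.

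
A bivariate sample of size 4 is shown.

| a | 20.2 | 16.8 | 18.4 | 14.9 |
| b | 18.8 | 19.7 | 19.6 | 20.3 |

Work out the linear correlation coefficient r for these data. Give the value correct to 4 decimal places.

-0.9689

n = 4, Σa = 70.3, Σb = 78.4, Σa² = 1250.85, Σb² = 1537.78, Σab = 1373.83
nΣab − ΣaΣb = 5495.32 − 5511.52 = -16.2
nΣa² − (Σa)² = 5003.4 − 4942.09 = 61.31; nΣb² − (Σb)² = 6151.12 − 6146.56 = 4.56
r = -16.2 / √(61.31 × 4.56) = -16.2 / 16.7205 ≈ -0.9689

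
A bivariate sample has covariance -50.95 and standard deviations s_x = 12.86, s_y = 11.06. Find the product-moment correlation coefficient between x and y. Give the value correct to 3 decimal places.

-0.358

r = Cov(x,y) / (s_x · s_y) = -50.95 / (12.86 × 11.06)
  = -50.95 / 142.2316 ≈ -0.358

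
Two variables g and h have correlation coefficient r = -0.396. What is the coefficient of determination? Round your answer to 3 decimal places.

0.157

r² = (-0.396)² = 0.157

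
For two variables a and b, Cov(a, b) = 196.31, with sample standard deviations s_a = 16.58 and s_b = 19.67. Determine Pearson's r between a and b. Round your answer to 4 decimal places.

r = Cov(a,b) / (s_a · s_b) = 196.31 / (16.58 × 19.67)
  = 196.31 / 326.1286 ≈ 0.6019

0.6019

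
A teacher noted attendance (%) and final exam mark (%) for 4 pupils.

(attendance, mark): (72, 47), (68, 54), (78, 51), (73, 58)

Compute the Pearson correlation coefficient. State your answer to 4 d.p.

-0.1654

n = 4, Σx = 291, Σy = 210, Σx² = 21221, Σy² = 11090, Σxy = 15268
nΣxy − ΣxΣy = 61072 − 61110 = -38
nΣx² − (Σx)² = 84884 − 84681 = 203; nΣy² − (Σy)² = 44360 − 44100 = 260
r = -38 / √(203 × 260) = -38 / 229.7390 ≈ -0.1654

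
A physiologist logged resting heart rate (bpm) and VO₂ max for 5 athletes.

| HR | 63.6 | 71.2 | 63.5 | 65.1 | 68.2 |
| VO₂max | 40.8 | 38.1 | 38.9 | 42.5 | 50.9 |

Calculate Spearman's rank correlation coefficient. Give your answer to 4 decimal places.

Rank HR: 2, 5, 1, 3, 4
Rank VO₂max: 3, 1, 2, 4, 5
d = rank(HR) − rank(VO₂max): -1, 4, -1, -1, -1; Σd² = 20
ρ = 1 − 6Σd² / [n(n²−1)] = 1 − 6×20 / (5×24) = 1 − 120/120 ≈ 0.0000

0.0000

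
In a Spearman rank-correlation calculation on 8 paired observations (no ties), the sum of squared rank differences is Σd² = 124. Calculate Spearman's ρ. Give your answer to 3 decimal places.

ρ = 1 − 6Σd² / [n(n²−1)] = 1 − 6×124 / (8×63)
  = 1 − 744/504 = 1 − 1.4762 ≈ -0.476

-0.476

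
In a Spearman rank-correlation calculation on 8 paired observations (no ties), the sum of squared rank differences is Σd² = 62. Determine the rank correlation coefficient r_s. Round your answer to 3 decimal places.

0.262

ρ = 1 − 6Σd² / [n(n²−1)] = 1 − 6×62 / (8×63)
  = 1 − 372/504 = 1 − 0.7381 ≈ 0.262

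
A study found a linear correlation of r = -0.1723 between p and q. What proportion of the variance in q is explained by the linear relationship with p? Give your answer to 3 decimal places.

r² = (-0.1723)² = 0.030

0.030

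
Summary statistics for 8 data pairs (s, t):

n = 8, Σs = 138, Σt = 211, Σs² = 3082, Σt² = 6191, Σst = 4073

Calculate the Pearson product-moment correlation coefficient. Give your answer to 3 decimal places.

r = (nΣst − ΣsΣt) / √[(nΣs² − (Σs)²)(nΣt² − (Σt)²)]
Numerator: 8×4073 − 138×211 = 3466
Denominator: √[(24656 − 19044)(49528 − 44521)] = √[5612 × 5007] = 5300.8758
r = 3466 / 5300.8758 ≈ 0.654

0.654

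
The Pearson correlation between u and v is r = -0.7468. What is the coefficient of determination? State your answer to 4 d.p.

0.5577

r² = (-0.7468)² = 0.5577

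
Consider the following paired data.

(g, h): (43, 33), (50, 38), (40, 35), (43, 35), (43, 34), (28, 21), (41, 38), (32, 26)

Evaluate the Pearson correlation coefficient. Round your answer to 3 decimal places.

n = 8, Σg = 320, Σh = 260, Σg² = 13136, Σh² = 8700, Σgh = 10664
nΣgh − ΣgΣh = 85312 − 83200 = 2112
nΣg² − (Σg)² = 105088 − 102400 = 2688; nΣh² − (Σh)² = 69600 − 67600 = 2000
r = 2112 / √(2688 × 2000) = 2112 / 2318.6203 ≈ 0.911

0.911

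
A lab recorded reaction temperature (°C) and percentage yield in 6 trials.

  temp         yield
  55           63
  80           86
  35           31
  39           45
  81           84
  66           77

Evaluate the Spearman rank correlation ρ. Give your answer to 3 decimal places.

Rank temp: 3, 5, 1, 2, 6, 4
Rank yield: 3, 6, 1, 2, 5, 4
d = rank(temp) − rank(yield): 0, -1, 0, 0, 1, 0; Σd² = 2
ρ = 1 − 6Σd² / [n(n²−1)] = 1 − 6×2 / (6×35) = 1 − 12/210 ≈ 0.943

0.943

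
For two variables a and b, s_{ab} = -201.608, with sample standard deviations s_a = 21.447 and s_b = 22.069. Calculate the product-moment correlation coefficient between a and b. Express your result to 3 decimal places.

-0.426

r = Cov(a,b) / (s_a · s_b) = -201.608 / (21.447 × 22.069)
  = -201.608 / 473.3138 ≈ -0.426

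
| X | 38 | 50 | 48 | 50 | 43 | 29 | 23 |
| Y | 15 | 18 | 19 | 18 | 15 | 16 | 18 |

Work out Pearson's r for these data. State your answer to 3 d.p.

0.267

n = 7, ΣX = 281, ΣY = 119, ΣX² = 11967, ΣY² = 2039, ΣXY = 4805
nΣXY − ΣXΣY = 33635 − 33439 = 196
nΣX² − (ΣX)² = 83769 − 78961 = 4808; nΣY² − (ΣY)² = 14273 − 14161 = 112
r = 196 / √(4808 × 112) = 196 / 733.8229 ≈ 0.267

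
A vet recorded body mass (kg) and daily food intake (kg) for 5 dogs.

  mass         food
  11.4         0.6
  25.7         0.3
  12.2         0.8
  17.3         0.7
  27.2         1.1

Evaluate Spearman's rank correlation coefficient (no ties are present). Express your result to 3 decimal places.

Rank mass: 1, 4, 2, 3, 5
Rank food: 2, 1, 4, 3, 5
d = rank(mass) − rank(food): -1, 3, -2, 0, 0; Σd² = 14
ρ = 1 − 6Σd² / [n(n²−1)] = 1 − 6×14 / (5×24) = 1 − 84/120 ≈ 0.300

0.300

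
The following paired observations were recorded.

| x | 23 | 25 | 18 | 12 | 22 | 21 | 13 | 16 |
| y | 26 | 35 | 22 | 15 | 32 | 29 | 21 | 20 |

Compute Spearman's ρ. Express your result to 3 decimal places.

0.905

Rank x: 7, 8, 4, 1, 6, 5, 2, 3
Rank y: 5, 8, 4, 1, 7, 6, 3, 2
d = rank(x) − rank(y): 2, 0, 0, 0, -1, -1, -1, 1; Σd² = 8
ρ = 1 − 6Σd² / [n(n²−1)] = 1 − 6×8 / (8×63) = 1 − 48/504 ≈ 0.905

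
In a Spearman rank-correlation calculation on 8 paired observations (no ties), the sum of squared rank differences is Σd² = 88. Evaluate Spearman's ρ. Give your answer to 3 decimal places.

ρ = 1 − 6Σd² / [n(n²−1)] = 1 − 6×88 / (8×63)
  = 1 − 528/504 = 1 − 1.0476 ≈ -0.048

-0.048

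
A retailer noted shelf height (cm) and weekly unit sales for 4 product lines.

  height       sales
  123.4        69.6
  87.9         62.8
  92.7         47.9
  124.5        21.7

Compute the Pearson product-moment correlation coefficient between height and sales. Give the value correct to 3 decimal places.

-0.312

n = 4, Σx = 428.5, Σy = 202, Σx² = 47047.51, Σy² = 11553.3, Σxy = 21250.74
nΣxy − ΣxΣy = 85002.96 − 86557 = -1554.04
nΣx² − (Σx)² = 188190.04 − 183612.25 = 4577.79; nΣy² − (Σy)² = 46213.2 − 40804 = 5409.2
r = -1554.04 / √(4577.79 × 5409.2) = -1554.04 / 4976.1613 ≈ -0.312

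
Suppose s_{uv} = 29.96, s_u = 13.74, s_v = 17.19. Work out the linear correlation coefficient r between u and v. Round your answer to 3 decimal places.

r = Cov(u,v) / (s_u · s_v) = 29.96 / (13.74 × 17.19)
  = 29.96 / 236.1906 ≈ 0.127

0.127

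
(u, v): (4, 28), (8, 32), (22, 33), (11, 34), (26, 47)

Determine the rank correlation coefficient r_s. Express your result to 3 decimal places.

Rank u: 1, 2, 4, 3, 5
Rank v: 1, 2, 3, 4, 5
d = rank(u) − rank(v): 0, 0, 1, -1, 0; Σd² = 2
ρ = 1 − 6Σd² / [n(n²−1)] = 1 − 6×2 / (5×24) = 1 − 12/120 ≈ 0.900

0.900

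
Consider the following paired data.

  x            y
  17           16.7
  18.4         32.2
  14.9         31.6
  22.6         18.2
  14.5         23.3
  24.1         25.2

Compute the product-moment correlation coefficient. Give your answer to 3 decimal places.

-0.245

n = 6, Σx = 111.5, Σy = 147.2, Σx² = 2151.39, Σy² = 3823.46, Σxy = 2703.71
nΣxy − ΣxΣy = 16222.26 − 16412.8 = -190.54
nΣx² − (Σx)² = 12908.34 − 12432.25 = 476.09; nΣy² − (Σy)² = 22940.76 − 21667.84 = 1272.92
r = -190.54 / √(476.09 × 1272.92) = -190.54 / 778.4757 ≈ -0.245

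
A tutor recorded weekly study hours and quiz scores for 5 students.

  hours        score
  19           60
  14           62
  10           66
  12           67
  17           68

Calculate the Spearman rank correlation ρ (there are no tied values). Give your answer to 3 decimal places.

-0.300

Rank hours: 5, 3, 1, 2, 4
Rank score: 1, 2, 3, 4, 5
d = rank(hours) − rank(score): 4, 1, -2, -2, -1; Σd² = 26
ρ = 1 − 6Σd² / [n(n²−1)] = 1 − 6×26 / (5×24) = 1 − 156/120 ≈ -0.300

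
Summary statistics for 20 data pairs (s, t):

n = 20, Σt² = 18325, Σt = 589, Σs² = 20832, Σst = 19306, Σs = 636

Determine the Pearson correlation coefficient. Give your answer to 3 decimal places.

r = (nΣst − ΣsΣt) / √[(nΣs² − (Σs)²)(nΣt² − (Σt)²)]
Numerator: 20×19306 − 636×589 = 11516
Denominator: √[(416640 − 404496)(366500 − 346921)] = √[12144 × 19579] = 15419.7074
r = 11516 / 15419.7074 ≈ 0.747

0.747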